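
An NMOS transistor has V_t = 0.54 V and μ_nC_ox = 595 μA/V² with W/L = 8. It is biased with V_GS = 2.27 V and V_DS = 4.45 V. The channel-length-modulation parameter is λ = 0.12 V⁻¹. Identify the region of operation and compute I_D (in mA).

k_n = μ_nC_ox · (W/L) = 4.76 mA/V².
V_ov = V_GS − V_t = 2.27 − 0.54 = 1.73 V.
Since V_DS = 4.45 V ≥ V_ov = 1.73 V, the device is in saturation.
I_D = ½ k_n V_ov² (1 + λ V_DS) = 0.5 × 4.76 × 1.73² × (1 + 0.12 × 4.45) = 10.9 mA.

Saturation; I_D = 10.9 mA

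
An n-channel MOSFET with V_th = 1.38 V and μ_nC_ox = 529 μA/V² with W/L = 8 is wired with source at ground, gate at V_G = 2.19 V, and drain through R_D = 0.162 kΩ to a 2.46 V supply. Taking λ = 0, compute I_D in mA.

I_D = 1.39 mA

V_GS = V_G = 2.19 V, so V_ov = 2.19 − 1.38 = 0.81 V.
k_n = μ_nC_ox · (W/L) = 4.232 mA/V².
Assume saturation: I_D = ½ k_n V_ov² = 0.5 × 4.232 × 0.81² = 1.39 mA, giving V_DS = V_DD − I_D R_D = 2.46 − 1.39 × 0.162 = 2.24 V.
V_DS = 2.24 V ≥ V_ov = 0.81 V, confirming saturation.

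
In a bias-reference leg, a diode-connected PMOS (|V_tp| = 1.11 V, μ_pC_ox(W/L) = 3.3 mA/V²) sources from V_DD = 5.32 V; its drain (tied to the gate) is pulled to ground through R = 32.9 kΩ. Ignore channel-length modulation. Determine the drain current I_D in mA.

I_D = 0.120 mA

With gate tied to drain, V_SG = V_SD ≥ V_SG − |V_tp|, so the device is in saturation.
KCL at the drain: ½ k_p (V_SG − |V_tp|)² = (V_DD − V_SG)/R.
Let x = V_SG − 1.11. Then 54.3 x² + x − 4.21 = 0, giving x = 0.269 V (positive root), so V_SG = 1.38 V.
I_D = (V_DD − V_SG)/R = (5.32 − 1.38) / 32.9 = 0.12 mA.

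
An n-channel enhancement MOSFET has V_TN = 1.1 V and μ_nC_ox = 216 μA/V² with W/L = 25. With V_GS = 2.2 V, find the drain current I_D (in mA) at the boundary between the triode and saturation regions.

I_D = 3.27 mA

At the boundary V_DS = V_ov = V_GS − V_TN = 2.2 − 1.1 = 1.1 V.
k_n = μ_nC_ox · (W/L) = 5.4 mA/V².
I_D = ½ k_n V_ov² = 0.5 × 5.4 × 1.1² = 3.27 mA.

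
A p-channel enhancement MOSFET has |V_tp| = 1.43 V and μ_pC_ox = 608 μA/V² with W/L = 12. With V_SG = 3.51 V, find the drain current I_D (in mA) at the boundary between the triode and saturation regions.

At the boundary V_SD = V_ov = V_SG − |V_tp| = 3.51 − 1.43 = 2.08 V.
k_p = μ_pC_ox · (W/L) = 7.296 mA/V².
I_D = ½ k_p V_ov² = 0.5 × 7.296 × 2.08² = 15.8 mA.

I_D = 15.8 mA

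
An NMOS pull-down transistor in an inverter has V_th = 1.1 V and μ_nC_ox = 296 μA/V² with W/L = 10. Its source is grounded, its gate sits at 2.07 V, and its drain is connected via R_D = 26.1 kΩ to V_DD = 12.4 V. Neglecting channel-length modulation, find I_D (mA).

I_D = 0.468 mA

V_GS = V_G = 2.07 V, so V_ov = 2.07 − 1.1 = 0.97 V.
k_n = μ_nC_ox · (W/L) = 2.96 mA/V².
Assume saturation: I_D = ½ k_n V_ov² = 0.5 × 2.96 × 0.97² = 1.39 mA, giving V_DS = V_DD − I_D R_D = 12.4 − 1.39 × 26.1 = -23.9 V.
But -23.9 V < V_ov = 0.97 V, so the device is actually in triode.
In triode I_D = k_n[V_ov V_DS − ½ V_DS²] and I_D = (V_DD − V_DS)/R_D. Equating: 38.6 V_DS² − 75.94 V_DS + 12.4 = 0, giving V_DS = 0.18 V (the root below V_ov).
I_D = (12.4 − 0.18) / 26.1 = 0.468 mA.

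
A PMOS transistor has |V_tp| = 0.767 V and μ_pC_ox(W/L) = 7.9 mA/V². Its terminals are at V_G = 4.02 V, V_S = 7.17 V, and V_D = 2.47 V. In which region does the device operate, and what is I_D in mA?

Saturation; I_D = 22.4 mA

V_SG = V_S − V_G = 7.17 − 4.02 = 3.15 V; V_SD = V_S − V_D = 7.17 − 2.47 = 4.7 V.
V_ov = V_SG − |V_tp| = 3.15 − 0.767 = 2.38 V.
Since V_SD = 4.7 V ≥ V_ov = 2.38 V, the device is in saturation.
I_D = ½ k_p V_ov² = 0.5 × 7.9 × 2.38² = 22.4 mA.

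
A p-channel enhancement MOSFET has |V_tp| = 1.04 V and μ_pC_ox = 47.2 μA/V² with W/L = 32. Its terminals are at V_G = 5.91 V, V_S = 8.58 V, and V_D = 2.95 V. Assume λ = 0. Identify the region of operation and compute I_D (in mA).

V_SG = V_S − V_G = 8.58 − 5.91 = 2.67 V; V_SD = V_S − V_D = 8.58 − 2.95 = 5.63 V.
k_p = μ_pC_ox · (W/L) = 1.51 mA/V².
V_ov = V_SG − |V_tp| = 2.67 − 1.04 = 1.63 V.
Since V_SD = 5.63 V ≥ V_ov = 1.63 V, the device is in saturation.
I_D = ½ k_p V_ov² = 0.5 × 1.51 × 1.63² = 2.01 mA.

Saturation; I_D = 2.01 mA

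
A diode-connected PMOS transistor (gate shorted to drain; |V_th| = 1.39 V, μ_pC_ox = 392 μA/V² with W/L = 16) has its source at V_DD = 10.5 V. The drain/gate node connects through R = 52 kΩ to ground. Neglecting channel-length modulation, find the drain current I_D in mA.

With gate tied to drain, V_SG = V_SD ≥ V_SG − |V_th|, so the device is in saturation.
k_p = μ_pC_ox · (W/L) = 6.272 mA/V².
KCL at the drain: ½ k_p (V_SG − |V_th|)² = (V_DD − V_SG)/R.
Let x = V_SG − 1.39. Then 163 x² + x − 9.11 = 0, giving x = 0.233 V (positive root), so V_SG = 1.62 V.
I_D = (V_DD − V_SG)/R = (10.5 − 1.62) / 52 = 0.171 mA.

I_D = 0.171 mA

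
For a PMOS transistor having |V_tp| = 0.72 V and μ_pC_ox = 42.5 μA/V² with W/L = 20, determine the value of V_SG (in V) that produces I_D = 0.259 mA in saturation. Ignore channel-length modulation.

k_p = μ_pC_ox · (W/L) = 0.85 mA/V².
In saturation I_D = ½ k_p (V_SG − |V_tp|)², so V_SG − |V_tp| = √(2 I_D / k_p) = √(2 × 0.259 / 0.85) = 0.781 V.
V_SG = 0.72 + 0.781 = 1.5 V.

V_SG = 1.50 V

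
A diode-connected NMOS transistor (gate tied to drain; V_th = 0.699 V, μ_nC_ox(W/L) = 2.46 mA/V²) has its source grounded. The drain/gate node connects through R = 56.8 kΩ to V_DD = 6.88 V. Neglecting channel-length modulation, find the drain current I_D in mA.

With gate tied to drain, V_GS = V_DS ≥ V_GS − V_th, so the device is in saturation.
KCL at the drain: ½ k_n (V_GS − V_th)² = (V_DD − V_GS)/R.
Let x = V_GS − 0.699. Then 69.9 x² + x − 6.181 = 0, giving x = 0.29 V (positive root), so V_GS = 0.989 V.
I_D = (V_DD − V_GS)/R = (6.88 − 0.989) / 56.8 = 0.104 mA.

I_D = 0.104 mA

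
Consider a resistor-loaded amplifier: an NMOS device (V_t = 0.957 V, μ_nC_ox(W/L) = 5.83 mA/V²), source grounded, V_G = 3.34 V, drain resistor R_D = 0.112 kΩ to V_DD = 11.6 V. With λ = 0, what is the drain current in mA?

I_D = 16.6 mA

V_GS = V_G = 3.34 V, so V_ov = 3.34 − 0.957 = 2.38 V.
Assume saturation: I_D = ½ k_n V_ov² = 0.5 × 5.83 × 2.38² = 16.6 mA, giving V_DS = V_DD − I_D R_D = 11.6 − 16.6 × 0.112 = 9.75 V.
V_DS = 9.75 V ≥ V_ov = 2.38 V, confirming saturation.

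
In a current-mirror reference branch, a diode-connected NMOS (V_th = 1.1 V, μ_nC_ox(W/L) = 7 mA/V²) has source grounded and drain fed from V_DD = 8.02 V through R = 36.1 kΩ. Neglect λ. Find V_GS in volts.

V_GS = 1.33 V

With gate tied to drain, V_GS = V_DS ≥ V_GS − V_th, so the device is in saturation.
KCL at the drain: ½ k_n (V_GS − V_th)² = (V_DD − V_GS)/R.
Let x = V_GS − 1.1. Then 126 x² + x − 6.92 = 0, giving x = 0.23 V (positive root), so V_GS = 1.33 V.
I_D = (V_DD − V_GS)/R = (8.02 − 1.33) / 36.1 = 0.185 mA.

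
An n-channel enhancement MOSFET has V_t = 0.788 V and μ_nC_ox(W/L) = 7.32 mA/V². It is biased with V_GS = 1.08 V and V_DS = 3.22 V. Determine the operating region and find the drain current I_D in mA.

V_ov = V_GS − V_t = 1.08 − 0.788 = 0.292 V.
Since V_DS = 3.22 V ≥ V_ov = 0.292 V, the device is in saturation.
I_D = ½ k_n V_ov² = 0.5 × 7.32 × 0.292² = 0.312 mA.

Saturation; I_D = 0.312 mA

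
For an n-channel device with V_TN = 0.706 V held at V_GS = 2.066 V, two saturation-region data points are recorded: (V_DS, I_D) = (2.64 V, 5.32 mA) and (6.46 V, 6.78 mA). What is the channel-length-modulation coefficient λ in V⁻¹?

λ = 0.0887 V⁻¹

With V_GS fixed, I_D ∝ (1 + λ V_DS) in saturation, so I_D2/I_D1 = (1 + λ V_DS2)/(1 + λ V_DS1).
6.78/5.32 = 1.274 = (1 + 6.46 λ)/(1 + 2.64 λ).
Solving: λ (I_D1 V_DS2 − I_D2 V_DS1) = I_D2 − I_D1, so λ = (6.78 − 5.32) / (5.32 × 6.46 − 6.78 × 2.64) = 1.46 / 16.5 = 0.0887 V⁻¹.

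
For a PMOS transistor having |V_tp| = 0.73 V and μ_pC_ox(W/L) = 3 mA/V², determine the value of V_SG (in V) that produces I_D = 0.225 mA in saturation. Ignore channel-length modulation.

V_SG = 1.12 V

In saturation I_D = ½ k_p (V_SG − |V_tp|)², so V_SG − |V_tp| = √(2 I_D / k_p) = √(2 × 0.225 / 3) = 0.387 V.
V_SG = 0.73 + 0.387 = 1.12 V.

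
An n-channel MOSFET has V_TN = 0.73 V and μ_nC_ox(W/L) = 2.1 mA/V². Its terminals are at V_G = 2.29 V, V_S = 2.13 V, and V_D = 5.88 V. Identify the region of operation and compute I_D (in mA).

Cutoff; I_D = 0 mA

V_GS = V_G − V_S = 2.29 − 2.13 = 0.16 V; V_DS = V_D − V_S = 5.88 − 2.13 = 3.75 V.
V_GS = 0.16 V < V_TN = 0.73 V, so the transistor is in cutoff.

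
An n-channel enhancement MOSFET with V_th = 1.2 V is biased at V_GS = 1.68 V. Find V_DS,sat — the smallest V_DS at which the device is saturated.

V_DS,sat = 0.480 V

The boundary between triode and saturation is V_DS = V_GS − V_th = V_ov.
V_ov = 1.68 − 1.2 = 0.48 V.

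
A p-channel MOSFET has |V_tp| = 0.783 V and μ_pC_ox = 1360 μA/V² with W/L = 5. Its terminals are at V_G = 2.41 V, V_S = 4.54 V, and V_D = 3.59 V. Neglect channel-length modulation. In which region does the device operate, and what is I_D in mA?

V_SG = V_S − V_G = 4.54 − 2.41 = 2.13 V; V_SD = V_S − V_D = 4.54 − 3.59 = 0.95 V.
k_p = μ_pC_ox · (W/L) = 6.8 mA/V².
V_ov = V_SG − |V_tp| = 2.13 − 0.783 = 1.35 V.
Since V_SD = 0.95 V < V_ov = 1.35 V, the device is in the triode region.
I_D = k_p [V_ov · V_SD − ½ V_SD²] = 6.8 × [1.35 × 0.95 − 0.5 × 0.95²] = 5.63 mA.

Triode; I_D = 5.63 mA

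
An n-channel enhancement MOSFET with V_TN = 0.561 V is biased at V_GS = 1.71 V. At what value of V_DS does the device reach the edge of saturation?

V_DS,sat = 1.15 V

The boundary between triode and saturation is V_DS = V_GS − V_TN = V_ov.
V_ov = 1.71 − 0.561 = 1.15 V.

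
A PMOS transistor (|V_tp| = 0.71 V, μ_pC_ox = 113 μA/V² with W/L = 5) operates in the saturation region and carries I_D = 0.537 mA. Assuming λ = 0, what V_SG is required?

k_p = μ_pC_ox · (W/L) = 0.565 mA/V².
In saturation I_D = ½ k_p (V_SG − |V_tp|)², so V_SG − |V_tp| = √(2 I_D / k_p) = √(2 × 0.537 / 0.565) = 1.38 V.
V_SG = 0.71 + 1.38 = 2.09 V.

V_SG = 2.09 V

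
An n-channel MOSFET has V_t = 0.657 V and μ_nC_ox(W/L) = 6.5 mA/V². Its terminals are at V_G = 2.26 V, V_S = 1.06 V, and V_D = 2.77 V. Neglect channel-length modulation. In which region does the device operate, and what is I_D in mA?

Saturation; I_D = 0.958 mA

V_GS = V_G − V_S = 2.26 − 1.06 = 1.2 V; V_DS = V_D − V_S = 2.77 − 1.06 = 1.71 V.
V_ov = V_GS − V_t = 1.2 − 0.657 = 0.543 V.
Since V_DS = 1.71 V ≥ V_ov = 0.543 V, the device is in saturation.
I_D = ½ k_n V_ov² = 0.5 × 6.5 × 0.543² = 0.958 mA.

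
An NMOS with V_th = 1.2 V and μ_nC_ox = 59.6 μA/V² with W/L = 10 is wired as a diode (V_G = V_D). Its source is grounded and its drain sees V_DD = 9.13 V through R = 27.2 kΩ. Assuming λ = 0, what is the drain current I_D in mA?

I_D = 0.257 mA

With gate tied to drain, V_GS = V_DS ≥ V_GS − V_th, so the device is in saturation.
k_n = μ_nC_ox · (W/L) = 0.596 mA/V².
KCL at the drain: ½ k_n (V_GS − V_th)² = (V_DD − V_GS)/R.
Let x = V_GS − 1.2. Then 8.11 x² + x − 7.93 = 0, giving x = 0.929 V (positive root), so V_GS = 2.13 V.
I_D = (V_DD − V_GS)/R = (9.13 − 2.13) / 27.2 = 0.257 mA.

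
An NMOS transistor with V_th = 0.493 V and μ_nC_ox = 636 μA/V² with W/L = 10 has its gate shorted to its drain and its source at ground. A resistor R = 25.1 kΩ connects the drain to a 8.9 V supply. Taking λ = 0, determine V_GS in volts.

V_GS = 0.811 V

With gate tied to drain, V_GS = V_DS ≥ V_GS − V_th, so the device is in saturation.
k_n = μ_nC_ox · (W/L) = 6.36 mA/V².
KCL at the drain: ½ k_n (V_GS − V_th)² = (V_DD − V_GS)/R.
Let x = V_GS − 0.493. Then 79.8 x² + x − 8.407 = 0, giving x = 0.318 V (positive root), so V_GS = 0.811 V.
I_D = (V_DD − V_GS)/R = (8.9 − 0.811) / 25.1 = 0.322 mA.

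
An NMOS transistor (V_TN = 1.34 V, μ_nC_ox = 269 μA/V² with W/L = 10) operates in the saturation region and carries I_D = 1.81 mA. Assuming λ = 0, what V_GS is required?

V_GS = 2.50 V

k_n = μ_nC_ox · (W/L) = 2.69 mA/V².
In saturation I_D = ½ k_n (V_GS − V_TN)², so V_GS − V_TN = √(2 I_D / k_n) = √(2 × 1.81 / 2.69) = 1.16 V.
V_GS = 1.34 + 1.16 = 2.5 V.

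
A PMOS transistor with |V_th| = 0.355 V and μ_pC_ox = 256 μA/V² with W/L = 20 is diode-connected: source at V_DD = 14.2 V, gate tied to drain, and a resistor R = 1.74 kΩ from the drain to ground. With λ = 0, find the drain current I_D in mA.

I_D = 7.01 mA

With gate tied to drain, V_SG = V_SD ≥ V_SG − |V_th|, so the device is in saturation.
k_p = μ_pC_ox · (W/L) = 5.12 mA/V².
KCL at the drain: ½ k_p (V_SG − |V_th|)² = (V_DD − V_SG)/R.
Let x = V_SG − 0.355. Then 4.45 x² + x − 13.84 = 0, giving x = 1.65 V (positive root), so V_SG = 2.01 V.
I_D = (V_DD − V_SG)/R = (14.2 − 2.01) / 1.74 = 7.01 mA.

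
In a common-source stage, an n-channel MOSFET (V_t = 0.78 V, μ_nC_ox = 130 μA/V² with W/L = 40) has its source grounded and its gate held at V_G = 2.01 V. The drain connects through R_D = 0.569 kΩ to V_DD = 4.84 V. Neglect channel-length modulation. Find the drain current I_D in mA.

I_D = 3.93 mA

V_GS = V_G = 2.01 V, so V_ov = 2.01 − 0.78 = 1.23 V.
k_n = μ_nC_ox · (W/L) = 5.2 mA/V².
Assume saturation: I_D = ½ k_n V_ov² = 0.5 × 5.2 × 1.23² = 3.93 mA, giving V_DS = V_DD − I_D R_D = 4.84 − 3.93 × 0.569 = 2.6 V.
V_DS = 2.6 V ≥ V_ov = 1.23 V, confirming saturation.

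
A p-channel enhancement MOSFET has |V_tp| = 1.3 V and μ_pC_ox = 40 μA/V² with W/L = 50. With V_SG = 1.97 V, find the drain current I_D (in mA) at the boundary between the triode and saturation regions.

At the boundary V_SD = V_ov = V_SG − |V_tp| = 1.97 − 1.3 = 0.67 V.
k_p = μ_pC_ox · (W/L) = 2 mA/V².
I_D = ½ k_p V_ov² = 0.5 × 2 × 0.67² = 0.449 mA.

I_D = 0.449 mA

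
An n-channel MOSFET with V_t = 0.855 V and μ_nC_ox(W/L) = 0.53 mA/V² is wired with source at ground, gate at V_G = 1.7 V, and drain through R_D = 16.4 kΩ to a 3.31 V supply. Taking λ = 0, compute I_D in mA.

I_D = 0.168 mA

V_GS = V_G = 1.7 V, so V_ov = 1.7 − 0.855 = 0.845 V.
Assume saturation: I_D = ½ k_n V_ov² = 0.5 × 0.53 × 0.845² = 0.189 mA, giving V_DS = V_DD − I_D R_D = 3.31 − 0.189 × 16.4 = 0.207 V.
But 0.207 V < V_ov = 0.845 V, so the device is actually in triode.
In triode I_D = k_n[V_ov V_DS − ½ V_DS²] and I_D = (V_DD − V_DS)/R_D. Equating: 4.35 V_DS² − 8.345 V_DS + 3.31 = 0, giving V_DS = 0.56 V (the root below V_ov).
I_D = (3.31 − 0.56) / 16.4 = 0.168 mA.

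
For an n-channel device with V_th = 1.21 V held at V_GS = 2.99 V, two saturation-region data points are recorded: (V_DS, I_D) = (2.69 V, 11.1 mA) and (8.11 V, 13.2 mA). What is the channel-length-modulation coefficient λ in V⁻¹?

With V_GS fixed, I_D ∝ (1 + λ V_DS) in saturation, so I_D2/I_D1 = (1 + λ V_DS2)/(1 + λ V_DS1).
13.2/11.1 = 1.189 = (1 + 8.11 λ)/(1 + 2.69 λ).
Solving: λ (I_D1 V_DS2 − I_D2 V_DS1) = I_D2 − I_D1, so λ = (13.2 − 11.1) / (11.1 × 8.11 − 13.2 × 2.69) = 2.1 / 54.5 = 0.0385 V⁻¹.

λ = 0.0385 V⁻¹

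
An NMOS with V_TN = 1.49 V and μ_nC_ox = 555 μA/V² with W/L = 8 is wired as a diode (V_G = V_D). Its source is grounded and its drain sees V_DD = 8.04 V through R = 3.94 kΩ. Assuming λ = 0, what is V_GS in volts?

With gate tied to drain, V_GS = V_DS ≥ V_GS − V_TN, so the device is in saturation.
k_n = μ_nC_ox · (W/L) = 4.44 mA/V².
KCL at the drain: ½ k_n (V_GS − V_TN)² = (V_DD − V_GS)/R.
Let x = V_GS − 1.49. Then 8.75 x² + x − 6.55 = 0, giving x = 0.81 V (positive root), so V_GS = 2.3 V.
I_D = (V_DD − V_GS)/R = (8.04 − 2.3) / 3.94 = 1.46 mA.

V_GS = 2.30 V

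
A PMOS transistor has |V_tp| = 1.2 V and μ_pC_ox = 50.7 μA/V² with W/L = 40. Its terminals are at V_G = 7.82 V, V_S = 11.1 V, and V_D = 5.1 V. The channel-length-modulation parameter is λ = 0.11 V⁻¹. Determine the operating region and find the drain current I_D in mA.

Saturation; I_D = 7.28 mA

V_SG = V_S − V_G = 11.1 − 7.82 = 3.28 V; V_SD = V_S − V_D = 11.1 − 5.1 = 6 V.
k_p = μ_pC_ox · (W/L) = 2.028 mA/V².
V_ov = V_SG − |V_tp| = 3.28 − 1.2 = 2.08 V.
Since V_SD = 6 V ≥ V_ov = 2.08 V, the device is in saturation.
I_D = ½ k_p V_ov² (1 + λ V_SD) = 0.5 × 2.028 × 2.08² × (1 + 0.11 × 6) = 7.28 mA.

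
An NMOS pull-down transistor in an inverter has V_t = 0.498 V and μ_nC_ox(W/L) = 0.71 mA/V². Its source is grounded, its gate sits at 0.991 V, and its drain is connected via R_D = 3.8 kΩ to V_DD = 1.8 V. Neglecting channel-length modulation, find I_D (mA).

V_GS = V_G = 0.991 V, so V_ov = 0.991 − 0.498 = 0.493 V.
Assume saturation: I_D = ½ k_n V_ov² = 0.5 × 0.71 × 0.493² = 0.0863 mA, giving V_DS = V_DD − I_D R_D = 1.8 − 0.0863 × 3.8 = 1.47 V.
V_DS = 1.47 V ≥ V_ov = 0.493 V, confirming saturation.

I_D = 0.0863 mA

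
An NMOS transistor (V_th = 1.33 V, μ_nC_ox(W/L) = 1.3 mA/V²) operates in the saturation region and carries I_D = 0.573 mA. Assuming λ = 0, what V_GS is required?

In saturation I_D = ½ k_n (V_GS − V_th)², so V_GS − V_th = √(2 I_D / k_n) = √(2 × 0.573 / 1.3) = 0.939 V.
V_GS = 1.33 + 0.939 = 2.27 V.

V_GS = 2.27 V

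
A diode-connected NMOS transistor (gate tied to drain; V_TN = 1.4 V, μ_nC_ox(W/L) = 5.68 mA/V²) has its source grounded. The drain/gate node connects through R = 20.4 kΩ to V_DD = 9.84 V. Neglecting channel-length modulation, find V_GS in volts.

V_GS = 1.77 V

With gate tied to drain, V_GS = V_DS ≥ V_GS − V_TN, so the device is in saturation.
KCL at the drain: ½ k_n (V_GS − V_TN)² = (V_DD − V_GS)/R.
Let x = V_GS − 1.4. Then 57.9 x² + x − 8.44 = 0, giving x = 0.373 V (positive root), so V_GS = 1.77 V.
I_D = (V_DD − V_GS)/R = (9.84 − 1.77) / 20.4 = 0.395 mA.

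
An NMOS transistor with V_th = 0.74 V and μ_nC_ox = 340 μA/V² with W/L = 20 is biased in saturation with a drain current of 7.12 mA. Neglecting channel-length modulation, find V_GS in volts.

k_n = μ_nC_ox · (W/L) = 6.8 mA/V².
In saturation I_D = ½ k_n (V_GS − V_th)², so V_GS − V_th = √(2 I_D / k_n) = √(2 × 7.12 / 6.8) = 1.45 V.
V_GS = 0.74 + 1.45 = 2.19 V.

V_GS = 2.19 V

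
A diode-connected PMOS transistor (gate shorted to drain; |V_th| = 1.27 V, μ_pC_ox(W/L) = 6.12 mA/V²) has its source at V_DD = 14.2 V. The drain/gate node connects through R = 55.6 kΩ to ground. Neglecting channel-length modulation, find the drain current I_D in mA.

I_D = 0.228 mA

With gate tied to drain, V_SG = V_SD ≥ V_SG − |V_th|, so the device is in saturation.
KCL at the drain: ½ k_p (V_SG − |V_th|)² = (V_DD − V_SG)/R.
Let x = V_SG − 1.27. Then 170 x² + x − 12.93 = 0, giving x = 0.273 V (positive root), so V_SG = 1.54 V.
I_D = (V_DD − V_SG)/R = (14.2 − 1.54) / 55.6 = 0.228 mA.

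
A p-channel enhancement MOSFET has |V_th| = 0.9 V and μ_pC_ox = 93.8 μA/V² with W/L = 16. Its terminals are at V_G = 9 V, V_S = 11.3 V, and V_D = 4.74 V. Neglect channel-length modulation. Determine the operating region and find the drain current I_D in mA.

V_SG = V_S − V_G = 11.3 − 9 = 2.3 V; V_SD = V_S − V_D = 11.3 − 4.74 = 6.56 V.
k_p = μ_pC_ox · (W/L) = 1.501 mA/V².
V_ov = V_SG − |V_th| = 2.3 − 0.9 = 1.4 V.
Since V_SD = 6.56 V ≥ V_ov = 1.4 V, the device is in saturation.
I_D = ½ k_p V_ov² = 0.5 × 1.501 × 1.4² = 1.47 mA.

Saturation; I_D = 1.47 mA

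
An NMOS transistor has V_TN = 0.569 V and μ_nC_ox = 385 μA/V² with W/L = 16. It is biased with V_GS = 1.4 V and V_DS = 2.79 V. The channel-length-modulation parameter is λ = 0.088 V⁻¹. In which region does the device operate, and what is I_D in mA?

Saturation; I_D = 2.65 mA

k_n = μ_nC_ox · (W/L) = 6.16 mA/V².
V_ov = V_GS − V_TN = 1.4 − 0.569 = 0.831 V.
Since V_DS = 2.79 V ≥ V_ov = 0.831 V, the device is in saturation.
I_D = ½ k_n V_ov² (1 + λ V_DS) = 0.5 × 6.16 × 0.831² × (1 + 0.088 × 2.79) = 2.65 mA.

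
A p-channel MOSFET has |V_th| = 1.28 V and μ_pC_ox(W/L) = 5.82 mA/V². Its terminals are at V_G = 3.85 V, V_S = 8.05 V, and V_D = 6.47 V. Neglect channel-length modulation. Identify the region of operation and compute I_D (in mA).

Triode; I_D = 19.6 mA

V_SG = V_S − V_G = 8.05 − 3.85 = 4.2 V; V_SD = V_S − V_D = 8.05 − 6.47 = 1.58 V.
V_ov = V_SG − |V_th| = 4.2 − 1.28 = 2.92 V.
Since V_SD = 1.58 V < V_ov = 2.92 V, the device is in the triode region.
I_D = k_p [V_ov · V_SD − ½ V_SD²] = 5.82 × [2.92 × 1.58 − 0.5 × 1.58²] = 19.6 mA.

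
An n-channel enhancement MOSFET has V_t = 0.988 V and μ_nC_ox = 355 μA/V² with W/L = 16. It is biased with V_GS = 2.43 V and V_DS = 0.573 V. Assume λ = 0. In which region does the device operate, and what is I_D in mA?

k_n = μ_nC_ox · (W/L) = 5.68 mA/V².
V_ov = V_GS − V_t = 2.43 − 0.988 = 1.44 V.
Since V_DS = 0.573 V < V_ov = 1.44 V, the device is in the triode region.
I_D = k_n [V_ov · V_DS − ½ V_DS²] = 5.68 × [1.44 × 0.573 − 0.5 × 0.573²] = 3.76 mA.

Triode; I_D = 3.76 mA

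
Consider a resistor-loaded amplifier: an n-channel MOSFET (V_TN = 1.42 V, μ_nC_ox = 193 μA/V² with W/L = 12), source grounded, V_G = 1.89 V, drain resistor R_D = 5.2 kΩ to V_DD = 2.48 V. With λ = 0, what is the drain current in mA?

V_GS = V_G = 1.89 V, so V_ov = 1.89 − 1.42 = 0.47 V.
k_n = μ_nC_ox · (W/L) = 2.316 mA/V².
Assume saturation: I_D = ½ k_n V_ov² = 0.5 × 2.316 × 0.47² = 0.256 mA, giving V_DS = V_DD − I_D R_D = 2.48 − 0.256 × 5.2 = 1.15 V.
V_DS = 1.15 V ≥ V_ov = 0.47 V, confirming saturation.

I_D = 0.256 mA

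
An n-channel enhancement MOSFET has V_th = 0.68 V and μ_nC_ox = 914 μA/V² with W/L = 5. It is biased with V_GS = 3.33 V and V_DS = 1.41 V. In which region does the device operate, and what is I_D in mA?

k_n = μ_nC_ox · (W/L) = 4.57 mA/V².
V_ov = V_GS − V_th = 3.33 − 0.68 = 2.65 V.
Since V_DS = 1.41 V < V_ov = 2.65 V, the device is in the triode region.
I_D = k_n [V_ov · V_DS − ½ V_DS²] = 4.57 × [2.65 × 1.41 − 0.5 × 1.41²] = 12.5 mA.

Triode; I_D = 12.5 mA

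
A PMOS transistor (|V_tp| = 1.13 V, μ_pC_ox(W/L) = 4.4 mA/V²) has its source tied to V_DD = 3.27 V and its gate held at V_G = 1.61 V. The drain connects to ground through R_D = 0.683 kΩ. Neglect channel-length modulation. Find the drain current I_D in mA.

I_D = 0.618 mA

V_SG = V_DD − V_G = 3.27 − 1.61 = 1.66 V, so V_ov = 1.66 − 1.13 = 0.53 V.
Assume saturation: I_D = ½ k_p V_ov² = 0.5 × 4.4 × 0.53² = 0.618 mA, giving V_SD = V_DD − I_D R_D = 3.27 − 0.618 × 0.683 = 2.85 V.
V_SD = 2.85 V ≥ V_ov = 0.53 V, confirming saturation.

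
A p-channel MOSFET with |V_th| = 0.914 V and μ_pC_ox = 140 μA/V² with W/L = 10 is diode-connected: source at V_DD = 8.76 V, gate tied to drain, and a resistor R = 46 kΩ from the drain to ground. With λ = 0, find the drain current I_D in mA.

With gate tied to drain, V_SG = V_SD ≥ V_SG − |V_th|, so the device is in saturation.
k_p = μ_pC_ox · (W/L) = 1.4 mA/V².
KCL at the drain: ½ k_p (V_SG − |V_th|)² = (V_DD − V_SG)/R.
Let x = V_SG − 0.914. Then 32.2 x² + x − 7.846 = 0, giving x = 0.478 V (positive root), so V_SG = 1.39 V.
I_D = (V_DD − V_SG)/R = (8.76 − 1.39) / 46 = 0.16 mA.

I_D = 0.160 mA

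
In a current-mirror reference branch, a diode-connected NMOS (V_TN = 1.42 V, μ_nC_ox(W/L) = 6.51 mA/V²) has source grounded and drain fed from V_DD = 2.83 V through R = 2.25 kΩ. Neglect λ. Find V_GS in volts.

V_GS = 1.80 V

With gate tied to drain, V_GS = V_DS ≥ V_GS − V_TN, so the device is in saturation.
KCL at the drain: ½ k_n (V_GS − V_TN)² = (V_DD − V_GS)/R.
Let x = V_GS − 1.42. Then 7.32 x² + x − 1.41 = 0, giving x = 0.376 V (positive root), so V_GS = 1.8 V.
I_D = (V_DD − V_GS)/R = (2.83 − 1.8) / 2.25 = 0.46 mA.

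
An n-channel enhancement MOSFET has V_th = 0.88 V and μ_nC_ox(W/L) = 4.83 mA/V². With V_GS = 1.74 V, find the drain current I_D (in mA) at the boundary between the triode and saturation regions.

I_D = 1.79 mA

At the boundary V_DS = V_ov = V_GS − V_th = 1.74 − 0.88 = 0.86 V.
I_D = ½ k_n V_ov² = 0.5 × 4.83 × 0.86² = 1.79 mA.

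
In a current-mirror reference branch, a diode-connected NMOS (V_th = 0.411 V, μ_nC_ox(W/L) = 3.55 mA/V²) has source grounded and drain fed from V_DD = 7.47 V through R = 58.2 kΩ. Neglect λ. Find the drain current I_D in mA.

With gate tied to drain, V_GS = V_DS ≥ V_GS − V_th, so the device is in saturation.
KCL at the drain: ½ k_n (V_GS − V_th)² = (V_DD − V_GS)/R.
Let x = V_GS − 0.411. Then 103 x² + x − 7.059 = 0, giving x = 0.257 V (positive root), so V_GS = 0.668 V.
I_D = (V_DD − V_GS)/R = (7.47 − 0.668) / 58.2 = 0.117 mA.

I_D = 0.117 mA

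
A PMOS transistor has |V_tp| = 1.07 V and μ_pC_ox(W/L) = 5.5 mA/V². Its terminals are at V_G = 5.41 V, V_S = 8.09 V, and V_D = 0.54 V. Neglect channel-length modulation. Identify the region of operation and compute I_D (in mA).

Saturation; I_D = 7.13 mA

V_SG = V_S − V_G = 8.09 − 5.41 = 2.68 V; V_SD = V_S − V_D = 8.09 − 0.54 = 7.55 V.
V_ov = V_SG − |V_tp| = 2.68 − 1.07 = 1.61 V.
Since V_SD = 7.55 V ≥ V_ov = 1.61 V, the device is in saturation.
I_D = ½ k_p V_ov² = 0.5 × 5.5 × 1.61² = 7.13 mA.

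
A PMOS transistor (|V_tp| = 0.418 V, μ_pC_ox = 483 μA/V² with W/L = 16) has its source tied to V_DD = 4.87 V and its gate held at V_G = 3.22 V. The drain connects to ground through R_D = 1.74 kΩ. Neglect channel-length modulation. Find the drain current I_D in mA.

I_D = 2.62 mA

V_SG = V_DD − V_G = 4.87 − 3.22 = 1.65 V, so V_ov = 1.65 − 0.418 = 1.23 V.
k_p = μ_pC_ox · (W/L) = 7.728 mA/V².
Assume saturation: I_D = ½ k_p V_ov² = 0.5 × 7.728 × 1.23² = 5.86 mA, giving V_SD = V_DD − I_D R_D = 4.87 − 5.86 × 1.74 = -5.33 V.
But -5.33 V < V_ov = 1.23 V, so the device is actually in triode.
In triode I_D = k_p[V_ov V_SD − ½ V_SD²] and I_D = (V_DD − V_SD)/R_D. Equating: 6.72 V_SD² − 17.57 V_SD + 4.87 = 0, giving V_SD = 0.315 V (the root below V_ov).
I_D = (4.87 − 0.315) / 1.74 = 2.62 mA.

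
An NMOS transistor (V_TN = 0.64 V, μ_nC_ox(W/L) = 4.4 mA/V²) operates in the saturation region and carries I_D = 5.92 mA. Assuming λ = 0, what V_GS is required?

In saturation I_D = ½ k_n (V_GS − V_TN)², so V_GS − V_TN = √(2 I_D / k_n) = √(2 × 5.92 / 4.4) = 1.64 V.
V_GS = 0.64 + 1.64 = 2.28 V.

V_GS = 2.28 V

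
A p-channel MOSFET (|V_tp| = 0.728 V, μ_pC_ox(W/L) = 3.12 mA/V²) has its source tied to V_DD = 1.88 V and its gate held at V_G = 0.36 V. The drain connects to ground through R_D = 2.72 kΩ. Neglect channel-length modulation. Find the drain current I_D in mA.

I_D = 0.585 mA

V_SG = V_DD − V_G = 1.88 − 0.36 = 1.52 V, so V_ov = 1.52 − 0.728 = 0.792 V.
Assume saturation: I_D = ½ k_p V_ov² = 0.5 × 3.12 × 0.792² = 0.979 mA, giving V_SD = V_DD − I_D R_D = 1.88 − 0.979 × 2.72 = -0.782 V.
But -0.782 V < V_ov = 0.792 V, so the device is actually in triode.
In triode I_D = k_p[V_ov V_SD − ½ V_SD²] and I_D = (V_DD − V_SD)/R_D. Equating: 4.24 V_SD² − 7.721 V_SD + 1.88 = 0, giving V_SD = 0.29 V (the root below V_ov).
I_D = (1.88 − 0.29) / 2.72 = 0.585 mA.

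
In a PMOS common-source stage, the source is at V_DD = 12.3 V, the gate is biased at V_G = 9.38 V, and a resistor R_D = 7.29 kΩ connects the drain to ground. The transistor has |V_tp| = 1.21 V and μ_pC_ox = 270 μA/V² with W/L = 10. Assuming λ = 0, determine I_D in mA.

V_SG = V_DD − V_G = 12.3 − 9.38 = 2.92 V, so V_ov = 2.92 − 1.21 = 1.71 V.
k_p = μ_pC_ox · (W/L) = 2.7 mA/V².
Assume saturation: I_D = ½ k_p V_ov² = 0.5 × 2.7 × 1.71² = 3.95 mA, giving V_SD = V_DD − I_D R_D = 12.3 − 3.95 × 7.29 = -16.5 V.
But -16.5 V < V_ov = 1.71 V, so the device is actually in triode.
In triode I_D = k_p[V_ov V_SD − ½ V_SD²] and I_D = (V_DD − V_SD)/R_D. Equating: 9.84 V_SD² − 34.66 V_SD + 12.3 = 0, giving V_SD = 0.4 V (the root below V_ov).
I_D = (12.3 − 0.4) / 7.29 = 1.63 mA.

I_D = 1.63 mA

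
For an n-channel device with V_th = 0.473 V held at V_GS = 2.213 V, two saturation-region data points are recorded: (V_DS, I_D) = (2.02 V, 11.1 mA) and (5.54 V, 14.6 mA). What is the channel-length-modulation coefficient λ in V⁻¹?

With V_GS fixed, I_D ∝ (1 + λ V_DS) in saturation, so I_D2/I_D1 = (1 + λ V_DS2)/(1 + λ V_DS1).
14.6/11.1 = 1.315 = (1 + 5.54 λ)/(1 + 2.02 λ).
Solving: λ (I_D1 V_DS2 − I_D2 V_DS1) = I_D2 − I_D1, so λ = (14.6 − 11.1) / (11.1 × 5.54 − 14.6 × 2.02) = 3.5 / 32 = 0.109 V⁻¹.

λ = 0.109 V⁻¹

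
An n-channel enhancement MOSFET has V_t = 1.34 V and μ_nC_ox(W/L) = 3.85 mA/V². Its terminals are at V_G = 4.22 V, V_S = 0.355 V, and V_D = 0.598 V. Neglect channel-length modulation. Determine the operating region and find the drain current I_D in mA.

V_GS = V_G − V_S = 4.22 − 0.355 = 3.86 V; V_DS = V_D − V_S = 0.598 − 0.355 = 0.243 V.
V_ov = V_GS − V_t = 3.86 − 1.34 = 2.52 V.
Since V_DS = 0.243 V < V_ov = 2.52 V, the device is in the triode region.
I_D = k_n [V_ov · V_DS − ½ V_DS²] = 3.85 × [2.52 × 0.243 − 0.5 × 0.243²] = 2.25 mA.

Triode; I_D = 2.25 mA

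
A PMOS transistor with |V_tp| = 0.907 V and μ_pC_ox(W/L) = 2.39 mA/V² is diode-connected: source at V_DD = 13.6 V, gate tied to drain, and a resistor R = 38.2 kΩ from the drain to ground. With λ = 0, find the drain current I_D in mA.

I_D = 0.319 mA

With gate tied to drain, V_SG = V_SD ≥ V_SG − |V_tp|, so the device is in saturation.
KCL at the drain: ½ k_p (V_SG − |V_tp|)² = (V_DD − V_SG)/R.
Let x = V_SG − 0.907. Then 45.6 x² + x − 12.69 = 0, giving x = 0.516 V (positive root), so V_SG = 1.42 V.
I_D = (V_DD − V_SG)/R = (13.6 − 1.42) / 38.2 = 0.319 mA.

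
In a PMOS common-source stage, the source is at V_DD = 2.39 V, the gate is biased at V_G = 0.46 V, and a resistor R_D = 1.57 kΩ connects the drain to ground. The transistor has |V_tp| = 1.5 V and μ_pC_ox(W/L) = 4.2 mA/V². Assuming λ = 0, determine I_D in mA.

V_SG = V_DD − V_G = 2.39 − 0.46 = 1.93 V, so V_ov = 1.93 − 1.5 = 0.43 V.
Assume saturation: I_D = ½ k_p V_ov² = 0.5 × 4.2 × 0.43² = 0.388 mA, giving V_SD = V_DD − I_D R_D = 2.39 − 0.388 × 1.57 = 1.78 V.
V_SD = 1.78 V ≥ V_ov = 0.43 V, confirming saturation.

I_D = 0.388 mA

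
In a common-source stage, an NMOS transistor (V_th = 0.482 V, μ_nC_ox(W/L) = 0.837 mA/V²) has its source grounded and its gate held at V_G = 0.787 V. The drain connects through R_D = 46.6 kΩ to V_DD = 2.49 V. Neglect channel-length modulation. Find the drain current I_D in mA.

V_GS = V_G = 0.787 V, so V_ov = 0.787 − 0.482 = 0.305 V.
Assume saturation: I_D = ½ k_n V_ov² = 0.5 × 0.837 × 0.305² = 0.0389 mA, giving V_DS = V_DD − I_D R_D = 2.49 − 0.0389 × 46.6 = 0.676 V.
V_DS = 0.676 V ≥ V_ov = 0.305 V, confirming saturation.

I_D = 0.0389 mA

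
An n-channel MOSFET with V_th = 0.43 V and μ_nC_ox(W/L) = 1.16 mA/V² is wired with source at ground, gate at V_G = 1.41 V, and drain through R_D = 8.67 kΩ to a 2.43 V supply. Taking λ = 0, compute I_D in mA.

V_GS = V_G = 1.41 V, so V_ov = 1.41 − 0.43 = 0.98 V.
Assume saturation: I_D = ½ k_n V_ov² = 0.5 × 1.16 × 0.98² = 0.557 mA, giving V_DS = V_DD − I_D R_D = 2.43 − 0.557 × 8.67 = -2.4 V.
But -2.4 V < V_ov = 0.98 V, so the device is actually in triode.
In triode I_D = k_n[V_ov V_DS − ½ V_DS²] and I_D = (V_DD − V_DS)/R_D. Equating: 5.03 V_DS² − 10.86 V_DS + 2.43 = 0, giving V_DS = 0.254 V (the root below V_ov).
I_D = (2.43 − 0.254) / 8.67 = 0.251 mA.

I_D = 0.251 mA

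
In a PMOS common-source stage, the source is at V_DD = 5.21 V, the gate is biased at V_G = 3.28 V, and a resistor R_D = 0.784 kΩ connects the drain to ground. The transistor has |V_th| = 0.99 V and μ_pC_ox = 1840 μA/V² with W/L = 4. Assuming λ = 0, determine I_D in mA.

I_D = 3.25 mA

V_SG = V_DD − V_G = 5.21 − 3.28 = 1.93 V, so V_ov = 1.93 − 0.99 = 0.94 V.
k_p = μ_pC_ox · (W/L) = 7.36 mA/V².
Assume saturation: I_D = ½ k_p V_ov² = 0.5 × 7.36 × 0.94² = 3.25 mA, giving V_SD = V_DD − I_D R_D = 5.21 − 3.25 × 0.784 = 2.66 V.
V_SD = 2.66 V ≥ V_ov = 0.94 V, confirming saturation.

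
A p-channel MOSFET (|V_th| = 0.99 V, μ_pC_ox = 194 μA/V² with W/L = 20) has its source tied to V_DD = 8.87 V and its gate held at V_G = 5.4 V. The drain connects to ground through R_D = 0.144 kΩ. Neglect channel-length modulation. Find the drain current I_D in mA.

I_D = 11.9 mA

V_SG = V_DD − V_G = 8.87 − 5.4 = 3.47 V, so V_ov = 3.47 − 0.99 = 2.48 V.
k_p = μ_pC_ox · (W/L) = 3.88 mA/V².
Assume saturation: I_D = ½ k_p V_ov² = 0.5 × 3.88 × 2.48² = 11.9 mA, giving V_SD = V_DD − I_D R_D = 8.87 − 11.9 × 0.144 = 7.15 V.
V_SD = 7.15 V ≥ V_ov = 2.48 V, confirming saturation.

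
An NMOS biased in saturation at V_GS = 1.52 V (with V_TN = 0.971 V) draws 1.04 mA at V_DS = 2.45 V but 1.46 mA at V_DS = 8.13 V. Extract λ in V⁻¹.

λ = 0.0861 V⁻¹

With V_GS fixed, I_D ∝ (1 + λ V_DS) in saturation, so I_D2/I_D1 = (1 + λ V_DS2)/(1 + λ V_DS1).
1.46/1.04 = 1.404 = (1 + 8.13 λ)/(1 + 2.45 λ).
Solving: λ (I_D1 V_DS2 − I_D2 V_DS1) = I_D2 − I_D1, so λ = (1.46 − 1.04) / (1.04 × 8.13 − 1.46 × 2.45) = 0.42 / 4.88 = 0.0861 V⁻¹.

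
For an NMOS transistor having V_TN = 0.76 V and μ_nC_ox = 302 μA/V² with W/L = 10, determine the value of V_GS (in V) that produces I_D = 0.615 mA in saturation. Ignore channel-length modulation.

V_GS = 1.40 V

k_n = μ_nC_ox · (W/L) = 3.02 mA/V².
In saturation I_D = ½ k_n (V_GS − V_TN)², so V_GS − V_TN = √(2 I_D / k_n) = √(2 × 0.615 / 3.02) = 0.638 V.
V_GS = 0.76 + 0.638 = 1.4 V.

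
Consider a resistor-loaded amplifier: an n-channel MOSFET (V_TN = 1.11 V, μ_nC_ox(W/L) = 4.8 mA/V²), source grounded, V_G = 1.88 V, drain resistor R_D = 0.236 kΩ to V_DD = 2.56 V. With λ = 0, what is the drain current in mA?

V_GS = V_G = 1.88 V, so V_ov = 1.88 − 1.11 = 0.77 V.
Assume saturation: I_D = ½ k_n V_ov² = 0.5 × 4.8 × 0.77² = 1.42 mA, giving V_DS = V_DD − I_D R_D = 2.56 − 1.42 × 0.236 = 2.22 V.
V_DS = 2.22 V ≥ V_ov = 0.77 V, confirming saturation.

I_D = 1.42 mA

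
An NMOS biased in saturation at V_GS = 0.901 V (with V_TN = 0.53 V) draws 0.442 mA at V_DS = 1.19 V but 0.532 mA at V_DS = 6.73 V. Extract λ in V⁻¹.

λ = 0.0384 V⁻¹

With V_GS fixed, I_D ∝ (1 + λ V_DS) in saturation, so I_D2/I_D1 = (1 + λ V_DS2)/(1 + λ V_DS1).
0.532/0.442 = 1.204 = (1 + 6.73 λ)/(1 + 1.19 λ).
Solving: λ (I_D1 V_DS2 − I_D2 V_DS1) = I_D2 − I_D1, so λ = (0.532 − 0.442) / (0.442 × 6.73 − 0.532 × 1.19) = 0.09 / 2.34 = 0.0384 V⁻¹.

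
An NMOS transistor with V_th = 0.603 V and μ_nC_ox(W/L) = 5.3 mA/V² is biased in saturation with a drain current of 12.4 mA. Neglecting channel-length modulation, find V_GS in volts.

V_GS = 2.77 V

In saturation I_D = ½ k_n (V_GS − V_th)², so V_GS − V_th = √(2 I_D / k_n) = √(2 × 12.4 / 5.3) = 2.16 V.
V_GS = 0.603 + 2.16 = 2.77 V.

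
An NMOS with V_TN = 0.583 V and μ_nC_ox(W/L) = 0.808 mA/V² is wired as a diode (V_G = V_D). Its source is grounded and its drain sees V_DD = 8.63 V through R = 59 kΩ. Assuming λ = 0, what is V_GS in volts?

V_GS = 1.14 V

With gate tied to drain, V_GS = V_DS ≥ V_GS − V_TN, so the device is in saturation.
KCL at the drain: ½ k_n (V_GS − V_TN)² = (V_DD − V_GS)/R.
Let x = V_GS − 0.583. Then 23.8 x² + x − 8.047 = 0, giving x = 0.56 V (positive root), so V_GS = 1.14 V.
I_D = (V_DD − V_GS)/R = (8.63 − 1.14) / 59 = 0.127 mA.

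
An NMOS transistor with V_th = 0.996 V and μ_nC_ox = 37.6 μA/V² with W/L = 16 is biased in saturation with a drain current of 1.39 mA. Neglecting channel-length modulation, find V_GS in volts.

k_n = μ_nC_ox · (W/L) = 0.6016 mA/V².
In saturation I_D = ½ k_n (V_GS − V_th)², so V_GS − V_th = √(2 I_D / k_n) = √(2 × 1.39 / 0.6016) = 2.15 V.
V_GS = 0.996 + 2.15 = 3.15 V.

V_GS = 3.15 V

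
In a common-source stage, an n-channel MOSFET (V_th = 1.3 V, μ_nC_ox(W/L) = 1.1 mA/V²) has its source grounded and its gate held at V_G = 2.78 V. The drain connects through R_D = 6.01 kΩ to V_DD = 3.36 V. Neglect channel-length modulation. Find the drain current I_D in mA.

I_D = 0.501 mA

V_GS = V_G = 2.78 V, so V_ov = 2.78 − 1.3 = 1.48 V.
Assume saturation: I_D = ½ k_n V_ov² = 0.5 × 1.1 × 1.48² = 1.2 mA, giving V_DS = V_DD − I_D R_D = 3.36 − 1.2 × 6.01 = -3.88 V.
But -3.88 V < V_ov = 1.48 V, so the device is actually in triode.
In triode I_D = k_n[V_ov V_DS − ½ V_DS²] and I_D = (V_DD − V_DS)/R_D. Equating: 3.31 V_DS² − 10.78 V_DS + 3.36 = 0, giving V_DS = 0.349 V (the root below V_ov).
I_D = (3.36 − 0.349) / 6.01 = 0.501 mA.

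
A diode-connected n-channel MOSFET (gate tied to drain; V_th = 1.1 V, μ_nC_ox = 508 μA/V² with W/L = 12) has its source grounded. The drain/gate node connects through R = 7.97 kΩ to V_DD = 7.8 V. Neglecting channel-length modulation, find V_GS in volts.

V_GS = 1.60 V

With gate tied to drain, V_GS = V_DS ≥ V_GS − V_th, so the device is in saturation.
k_n = μ_nC_ox · (W/L) = 6.096 mA/V².
KCL at the drain: ½ k_n (V_GS − V_th)² = (V_DD − V_GS)/R.
Let x = V_GS − 1.1. Then 24.3 x² + x − 6.7 = 0, giving x = 0.505 V (positive root), so V_GS = 1.6 V.
I_D = (V_DD − V_GS)/R = (7.8 − 1.6) / 7.97 = 0.777 mA.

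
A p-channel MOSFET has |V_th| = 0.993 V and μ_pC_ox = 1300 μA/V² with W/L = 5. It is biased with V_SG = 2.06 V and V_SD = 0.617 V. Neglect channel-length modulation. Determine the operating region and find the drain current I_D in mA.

Triode; I_D = 3.04 mA

k_p = μ_pC_ox · (W/L) = 6.5 mA/V².
V_ov = V_SG − |V_th| = 2.06 − 0.993 = 1.07 V.
Since V_SD = 0.617 V < V_ov = 1.07 V, the device is in the triode region.
I_D = k_p [V_ov · V_SD − ½ V_SD²] = 6.5 × [1.07 × 0.617 − 0.5 × 0.617²] = 3.04 mA.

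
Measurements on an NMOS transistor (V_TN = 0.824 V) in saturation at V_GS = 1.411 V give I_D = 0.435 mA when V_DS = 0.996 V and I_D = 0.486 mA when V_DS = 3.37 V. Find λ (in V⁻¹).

With V_GS fixed, I_D ∝ (1 + λ V_DS) in saturation, so I_D2/I_D1 = (1 + λ V_DS2)/(1 + λ V_DS1).
0.486/0.435 = 1.117 = (1 + 3.37 λ)/(1 + 0.996 λ).
Solving: λ (I_D1 V_DS2 − I_D2 V_DS1) = I_D2 − I_D1, so λ = (0.486 − 0.435) / (0.435 × 3.37 − 0.486 × 0.996) = 0.051 / 0.982 = 0.0519 V⁻¹.

λ = 0.0519 V⁻¹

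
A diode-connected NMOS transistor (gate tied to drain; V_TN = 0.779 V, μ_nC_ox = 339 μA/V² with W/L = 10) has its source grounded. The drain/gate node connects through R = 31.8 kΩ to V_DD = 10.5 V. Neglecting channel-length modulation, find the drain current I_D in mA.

I_D = 0.293 mA

With gate tied to drain, V_GS = V_DS ≥ V_GS − V_TN, so the device is in saturation.
k_n = μ_nC_ox · (W/L) = 3.39 mA/V².
KCL at the drain: ½ k_n (V_GS − V_TN)² = (V_DD − V_GS)/R.
Let x = V_GS − 0.779. Then 53.9 x² + x − 9.721 = 0, giving x = 0.416 V (positive root), so V_GS = 1.19 V.
I_D = (V_DD − V_GS)/R = (10.5 − 1.19) / 31.8 = 0.293 mA.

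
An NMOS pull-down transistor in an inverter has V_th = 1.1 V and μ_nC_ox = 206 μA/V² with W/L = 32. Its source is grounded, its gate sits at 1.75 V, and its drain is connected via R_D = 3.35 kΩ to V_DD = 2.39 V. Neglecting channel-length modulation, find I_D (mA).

I_D = 0.660 mA

V_GS = V_G = 1.75 V, so V_ov = 1.75 − 1.1 = 0.65 V.
k_n = μ_nC_ox · (W/L) = 6.592 mA/V².
Assume saturation: I_D = ½ k_n V_ov² = 0.5 × 6.592 × 0.65² = 1.39 mA, giving V_DS = V_DD − I_D R_D = 2.39 − 1.39 × 3.35 = -2.28 V.
But -2.28 V < V_ov = 0.65 V, so the device is actually in triode.
In triode I_D = k_n[V_ov V_DS − ½ V_DS²] and I_D = (V_DD − V_DS)/R_D. Equating: 11 V_DS² − 15.35 V_DS + 2.39 = 0, giving V_DS = 0.179 V (the root below V_ov).
I_D = (2.39 − 0.179) / 3.35 = 0.66 mA.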